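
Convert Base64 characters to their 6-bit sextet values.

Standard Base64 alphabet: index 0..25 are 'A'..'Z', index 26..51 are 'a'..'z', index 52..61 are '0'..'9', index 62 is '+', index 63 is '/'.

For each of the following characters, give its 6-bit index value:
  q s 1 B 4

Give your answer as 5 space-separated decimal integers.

Answer: 42 44 53 1 56

Derivation:
'q': a..z range, 26 + ord('q') − ord('a') = 42
's': a..z range, 26 + ord('s') − ord('a') = 44
'1': 0..9 range, 52 + ord('1') − ord('0') = 53
'B': A..Z range, ord('B') − ord('A') = 1
'4': 0..9 range, 52 + ord('4') − ord('0') = 56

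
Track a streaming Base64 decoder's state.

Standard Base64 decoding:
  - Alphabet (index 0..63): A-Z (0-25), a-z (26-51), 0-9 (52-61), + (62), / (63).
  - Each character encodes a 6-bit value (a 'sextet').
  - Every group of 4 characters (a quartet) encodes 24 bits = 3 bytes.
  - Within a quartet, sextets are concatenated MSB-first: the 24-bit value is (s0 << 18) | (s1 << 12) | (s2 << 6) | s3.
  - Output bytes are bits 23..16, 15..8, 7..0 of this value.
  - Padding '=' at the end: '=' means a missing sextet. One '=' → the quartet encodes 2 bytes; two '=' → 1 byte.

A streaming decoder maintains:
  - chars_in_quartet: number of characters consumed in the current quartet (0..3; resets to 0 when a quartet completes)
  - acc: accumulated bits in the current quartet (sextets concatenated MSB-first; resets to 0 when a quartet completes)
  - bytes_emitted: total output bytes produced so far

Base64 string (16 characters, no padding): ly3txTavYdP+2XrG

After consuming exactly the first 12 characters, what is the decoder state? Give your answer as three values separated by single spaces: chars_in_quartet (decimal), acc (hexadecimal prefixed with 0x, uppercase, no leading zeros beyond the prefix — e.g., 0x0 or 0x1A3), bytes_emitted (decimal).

After char 0 ('l'=37): chars_in_quartet=1 acc=0x25 bytes_emitted=0
After char 1 ('y'=50): chars_in_quartet=2 acc=0x972 bytes_emitted=0
After char 2 ('3'=55): chars_in_quartet=3 acc=0x25CB7 bytes_emitted=0
After char 3 ('t'=45): chars_in_quartet=4 acc=0x972DED -> emit 97 2D ED, reset; bytes_emitted=3
After char 4 ('x'=49): chars_in_quartet=1 acc=0x31 bytes_emitted=3
After char 5 ('T'=19): chars_in_quartet=2 acc=0xC53 bytes_emitted=3
After char 6 ('a'=26): chars_in_quartet=3 acc=0x314DA bytes_emitted=3
After char 7 ('v'=47): chars_in_quartet=4 acc=0xC536AF -> emit C5 36 AF, reset; bytes_emitted=6
After char 8 ('Y'=24): chars_in_quartet=1 acc=0x18 bytes_emitted=6
After char 9 ('d'=29): chars_in_quartet=2 acc=0x61D bytes_emitted=6
After char 10 ('P'=15): chars_in_quartet=3 acc=0x1874F bytes_emitted=6
After char 11 ('+'=62): chars_in_quartet=4 acc=0x61D3FE -> emit 61 D3 FE, reset; bytes_emitted=9

Answer: 0 0x0 9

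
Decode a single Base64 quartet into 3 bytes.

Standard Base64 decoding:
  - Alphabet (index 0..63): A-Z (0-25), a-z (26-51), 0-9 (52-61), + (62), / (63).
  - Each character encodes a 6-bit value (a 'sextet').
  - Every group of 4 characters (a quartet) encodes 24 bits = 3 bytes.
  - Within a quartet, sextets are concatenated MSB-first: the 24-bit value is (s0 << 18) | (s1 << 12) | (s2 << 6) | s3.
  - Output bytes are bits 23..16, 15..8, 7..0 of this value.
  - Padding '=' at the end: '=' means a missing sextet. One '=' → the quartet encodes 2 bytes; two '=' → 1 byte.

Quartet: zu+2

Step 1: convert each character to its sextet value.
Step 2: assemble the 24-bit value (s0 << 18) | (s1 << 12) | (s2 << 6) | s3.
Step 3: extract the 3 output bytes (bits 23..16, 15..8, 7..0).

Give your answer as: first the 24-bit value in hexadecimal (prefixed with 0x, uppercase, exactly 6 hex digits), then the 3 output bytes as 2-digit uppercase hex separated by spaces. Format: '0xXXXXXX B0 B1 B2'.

Sextets: z=51, u=46, +=62, 2=54
24-bit: (51<<18) | (46<<12) | (62<<6) | 54
      = 0xCC0000 | 0x02E000 | 0x000F80 | 0x000036
      = 0xCEEFB6
Bytes: (v>>16)&0xFF=CE, (v>>8)&0xFF=EF, v&0xFF=B6

Answer: 0xCEEFB6 CE EF B6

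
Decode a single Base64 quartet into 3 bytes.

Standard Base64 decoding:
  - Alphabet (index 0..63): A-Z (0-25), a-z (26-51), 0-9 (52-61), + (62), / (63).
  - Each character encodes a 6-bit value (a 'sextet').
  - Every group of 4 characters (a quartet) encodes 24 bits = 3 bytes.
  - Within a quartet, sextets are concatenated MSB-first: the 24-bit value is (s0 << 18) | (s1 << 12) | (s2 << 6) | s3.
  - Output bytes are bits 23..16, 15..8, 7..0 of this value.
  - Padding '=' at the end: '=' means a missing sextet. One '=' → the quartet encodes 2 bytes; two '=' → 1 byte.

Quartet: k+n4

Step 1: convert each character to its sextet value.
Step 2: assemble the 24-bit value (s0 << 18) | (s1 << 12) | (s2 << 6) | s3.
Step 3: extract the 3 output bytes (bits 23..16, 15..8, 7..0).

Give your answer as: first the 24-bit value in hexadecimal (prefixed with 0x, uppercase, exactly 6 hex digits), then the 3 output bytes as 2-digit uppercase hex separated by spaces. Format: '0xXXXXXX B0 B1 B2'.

Answer: 0x93E9F8 93 E9 F8

Derivation:
Sextets: k=36, +=62, n=39, 4=56
24-bit: (36<<18) | (62<<12) | (39<<6) | 56
      = 0x900000 | 0x03E000 | 0x0009C0 | 0x000038
      = 0x93E9F8
Bytes: (v>>16)&0xFF=93, (v>>8)&0xFF=E9, v&0xFF=F8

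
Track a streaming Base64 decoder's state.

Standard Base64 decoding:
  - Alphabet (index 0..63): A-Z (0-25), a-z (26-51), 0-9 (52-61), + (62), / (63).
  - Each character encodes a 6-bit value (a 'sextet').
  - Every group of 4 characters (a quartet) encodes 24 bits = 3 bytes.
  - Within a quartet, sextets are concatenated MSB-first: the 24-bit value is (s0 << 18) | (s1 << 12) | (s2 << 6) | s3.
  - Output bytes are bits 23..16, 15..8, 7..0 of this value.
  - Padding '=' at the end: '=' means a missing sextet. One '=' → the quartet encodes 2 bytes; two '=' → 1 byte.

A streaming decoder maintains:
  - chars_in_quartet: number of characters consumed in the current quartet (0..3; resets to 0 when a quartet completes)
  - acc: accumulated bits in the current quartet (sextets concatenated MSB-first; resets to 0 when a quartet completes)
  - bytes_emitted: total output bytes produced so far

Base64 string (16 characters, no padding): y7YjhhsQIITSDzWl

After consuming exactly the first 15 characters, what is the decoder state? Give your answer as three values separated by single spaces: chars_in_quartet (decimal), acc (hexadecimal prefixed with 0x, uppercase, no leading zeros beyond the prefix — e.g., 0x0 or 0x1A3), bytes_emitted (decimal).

Answer: 3 0x3CD6 9

Derivation:
After char 0 ('y'=50): chars_in_quartet=1 acc=0x32 bytes_emitted=0
After char 1 ('7'=59): chars_in_quartet=2 acc=0xCBB bytes_emitted=0
After char 2 ('Y'=24): chars_in_quartet=3 acc=0x32ED8 bytes_emitted=0
After char 3 ('j'=35): chars_in_quartet=4 acc=0xCBB623 -> emit CB B6 23, reset; bytes_emitted=3
After char 4 ('h'=33): chars_in_quartet=1 acc=0x21 bytes_emitted=3
After char 5 ('h'=33): chars_in_quartet=2 acc=0x861 bytes_emitted=3
After char 6 ('s'=44): chars_in_quartet=3 acc=0x2186C bytes_emitted=3
After char 7 ('Q'=16): chars_in_quartet=4 acc=0x861B10 -> emit 86 1B 10, reset; bytes_emitted=6
After char 8 ('I'=8): chars_in_quartet=1 acc=0x8 bytes_emitted=6
After char 9 ('I'=8): chars_in_quartet=2 acc=0x208 bytes_emitted=6
After char 10 ('T'=19): chars_in_quartet=3 acc=0x8213 bytes_emitted=6
After char 11 ('S'=18): chars_in_quartet=4 acc=0x2084D2 -> emit 20 84 D2, reset; bytes_emitted=9
After char 12 ('D'=3): chars_in_quartet=1 acc=0x3 bytes_emitted=9
After char 13 ('z'=51): chars_in_quartet=2 acc=0xF3 bytes_emitted=9
After char 14 ('W'=22): chars_in_quartet=3 acc=0x3CD6 bytes_emitted=9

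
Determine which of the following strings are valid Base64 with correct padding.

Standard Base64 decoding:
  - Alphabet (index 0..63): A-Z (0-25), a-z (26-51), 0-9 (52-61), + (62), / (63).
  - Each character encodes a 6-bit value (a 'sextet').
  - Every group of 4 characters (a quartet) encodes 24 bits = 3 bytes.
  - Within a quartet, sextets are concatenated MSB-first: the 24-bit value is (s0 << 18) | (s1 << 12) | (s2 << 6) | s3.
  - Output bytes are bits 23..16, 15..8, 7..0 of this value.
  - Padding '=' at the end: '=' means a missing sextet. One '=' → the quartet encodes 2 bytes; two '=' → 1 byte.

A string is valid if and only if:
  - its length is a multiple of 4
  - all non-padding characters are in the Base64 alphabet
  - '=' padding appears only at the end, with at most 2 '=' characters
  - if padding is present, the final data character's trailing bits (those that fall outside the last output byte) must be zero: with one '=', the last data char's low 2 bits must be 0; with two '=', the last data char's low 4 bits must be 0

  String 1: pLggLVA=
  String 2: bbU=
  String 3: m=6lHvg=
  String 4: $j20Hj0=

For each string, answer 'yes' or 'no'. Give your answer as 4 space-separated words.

Answer: yes yes no no

Derivation:
String 1: 'pLggLVA=' → valid
String 2: 'bbU=' → valid
String 3: 'm=6lHvg=' → invalid (bad char(s): ['=']; '=' in middle)
String 4: '$j20Hj0=' → invalid (bad char(s): ['$'])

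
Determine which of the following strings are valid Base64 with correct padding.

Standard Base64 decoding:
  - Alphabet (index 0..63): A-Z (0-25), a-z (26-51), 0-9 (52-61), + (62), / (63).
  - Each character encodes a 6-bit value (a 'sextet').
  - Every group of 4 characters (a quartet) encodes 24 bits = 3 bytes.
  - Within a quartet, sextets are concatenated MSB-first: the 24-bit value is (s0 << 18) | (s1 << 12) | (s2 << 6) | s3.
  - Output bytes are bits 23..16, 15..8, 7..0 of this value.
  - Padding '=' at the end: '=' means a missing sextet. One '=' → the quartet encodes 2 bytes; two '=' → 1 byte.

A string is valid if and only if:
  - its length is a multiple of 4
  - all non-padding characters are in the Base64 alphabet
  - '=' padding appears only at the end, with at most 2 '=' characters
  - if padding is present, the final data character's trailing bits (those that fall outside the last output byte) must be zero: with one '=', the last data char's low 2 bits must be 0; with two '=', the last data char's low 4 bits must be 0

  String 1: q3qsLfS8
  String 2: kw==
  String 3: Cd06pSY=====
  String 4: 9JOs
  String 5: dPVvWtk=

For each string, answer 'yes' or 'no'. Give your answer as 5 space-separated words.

String 1: 'q3qsLfS8' → valid
String 2: 'kw==' → valid
String 3: 'Cd06pSY=====' → invalid (5 pad chars (max 2))
String 4: '9JOs' → valid
String 5: 'dPVvWtk=' → valid

Answer: yes yes no yes yes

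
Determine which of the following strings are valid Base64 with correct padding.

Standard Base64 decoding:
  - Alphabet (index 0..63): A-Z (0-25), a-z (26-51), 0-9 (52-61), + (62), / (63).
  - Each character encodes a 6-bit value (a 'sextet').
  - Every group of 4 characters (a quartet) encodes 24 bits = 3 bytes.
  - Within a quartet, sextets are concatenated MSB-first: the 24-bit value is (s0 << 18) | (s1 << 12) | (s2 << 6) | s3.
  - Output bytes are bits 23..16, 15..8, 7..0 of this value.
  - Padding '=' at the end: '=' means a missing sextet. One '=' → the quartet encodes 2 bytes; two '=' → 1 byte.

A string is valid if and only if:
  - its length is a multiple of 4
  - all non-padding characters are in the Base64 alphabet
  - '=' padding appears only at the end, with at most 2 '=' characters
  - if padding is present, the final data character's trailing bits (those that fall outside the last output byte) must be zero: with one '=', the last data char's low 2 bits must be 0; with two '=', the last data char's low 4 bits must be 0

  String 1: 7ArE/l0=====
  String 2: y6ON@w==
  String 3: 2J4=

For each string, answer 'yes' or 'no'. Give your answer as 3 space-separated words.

Answer: no no yes

Derivation:
String 1: '7ArE/l0=====' → invalid (5 pad chars (max 2))
String 2: 'y6ON@w==' → invalid (bad char(s): ['@'])
String 3: '2J4=' → valid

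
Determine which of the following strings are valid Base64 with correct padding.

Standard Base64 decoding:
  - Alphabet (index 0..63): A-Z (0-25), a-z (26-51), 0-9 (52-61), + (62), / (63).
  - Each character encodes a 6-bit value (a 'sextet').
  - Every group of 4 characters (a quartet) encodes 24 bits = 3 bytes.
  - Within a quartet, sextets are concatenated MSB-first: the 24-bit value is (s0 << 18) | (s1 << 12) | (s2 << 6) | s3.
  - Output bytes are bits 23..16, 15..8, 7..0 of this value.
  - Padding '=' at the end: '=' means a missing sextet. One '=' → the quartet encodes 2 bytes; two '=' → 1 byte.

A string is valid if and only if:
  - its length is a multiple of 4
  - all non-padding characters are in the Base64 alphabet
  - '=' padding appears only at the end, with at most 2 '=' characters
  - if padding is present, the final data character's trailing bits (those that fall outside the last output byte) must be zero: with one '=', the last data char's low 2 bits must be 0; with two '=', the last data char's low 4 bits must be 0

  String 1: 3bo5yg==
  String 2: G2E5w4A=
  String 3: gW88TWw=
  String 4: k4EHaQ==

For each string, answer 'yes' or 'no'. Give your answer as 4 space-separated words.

Answer: yes yes yes yes

Derivation:
String 1: '3bo5yg==' → valid
String 2: 'G2E5w4A=' → valid
String 3: 'gW88TWw=' → valid
String 4: 'k4EHaQ==' → valid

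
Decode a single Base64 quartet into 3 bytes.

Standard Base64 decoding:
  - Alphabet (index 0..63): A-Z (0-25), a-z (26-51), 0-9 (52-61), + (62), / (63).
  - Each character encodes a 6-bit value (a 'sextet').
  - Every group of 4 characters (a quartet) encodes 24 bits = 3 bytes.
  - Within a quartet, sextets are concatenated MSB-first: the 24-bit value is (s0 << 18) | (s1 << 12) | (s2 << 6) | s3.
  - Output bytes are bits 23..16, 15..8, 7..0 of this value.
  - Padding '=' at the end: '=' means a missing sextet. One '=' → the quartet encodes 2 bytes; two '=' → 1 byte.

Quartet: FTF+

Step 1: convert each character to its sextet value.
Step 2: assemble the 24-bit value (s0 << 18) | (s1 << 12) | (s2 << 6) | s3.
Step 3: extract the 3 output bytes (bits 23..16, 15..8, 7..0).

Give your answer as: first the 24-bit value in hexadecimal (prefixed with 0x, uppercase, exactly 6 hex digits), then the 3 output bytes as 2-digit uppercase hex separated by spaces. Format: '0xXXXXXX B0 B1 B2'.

Sextets: F=5, T=19, F=5, +=62
24-bit: (5<<18) | (19<<12) | (5<<6) | 62
      = 0x140000 | 0x013000 | 0x000140 | 0x00003E
      = 0x15317E
Bytes: (v>>16)&0xFF=15, (v>>8)&0xFF=31, v&0xFF=7E

Answer: 0x15317E 15 31 7E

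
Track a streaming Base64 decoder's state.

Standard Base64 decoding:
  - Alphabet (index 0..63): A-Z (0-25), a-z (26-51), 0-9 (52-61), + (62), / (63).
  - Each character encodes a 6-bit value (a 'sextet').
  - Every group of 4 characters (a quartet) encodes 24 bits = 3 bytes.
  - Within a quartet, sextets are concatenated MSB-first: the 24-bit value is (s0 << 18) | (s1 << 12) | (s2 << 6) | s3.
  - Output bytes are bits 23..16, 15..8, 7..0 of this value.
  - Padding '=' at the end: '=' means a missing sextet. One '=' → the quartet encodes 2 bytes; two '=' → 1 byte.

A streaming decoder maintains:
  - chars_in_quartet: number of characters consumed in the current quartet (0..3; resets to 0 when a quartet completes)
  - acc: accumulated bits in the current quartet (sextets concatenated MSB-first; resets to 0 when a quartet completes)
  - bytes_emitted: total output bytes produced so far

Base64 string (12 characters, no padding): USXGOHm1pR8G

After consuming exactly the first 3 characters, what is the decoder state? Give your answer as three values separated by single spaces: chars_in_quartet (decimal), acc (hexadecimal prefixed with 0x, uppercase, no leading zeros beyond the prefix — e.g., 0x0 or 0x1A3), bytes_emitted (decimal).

After char 0 ('U'=20): chars_in_quartet=1 acc=0x14 bytes_emitted=0
After char 1 ('S'=18): chars_in_quartet=2 acc=0x512 bytes_emitted=0
After char 2 ('X'=23): chars_in_quartet=3 acc=0x14497 bytes_emitted=0

Answer: 3 0x14497 0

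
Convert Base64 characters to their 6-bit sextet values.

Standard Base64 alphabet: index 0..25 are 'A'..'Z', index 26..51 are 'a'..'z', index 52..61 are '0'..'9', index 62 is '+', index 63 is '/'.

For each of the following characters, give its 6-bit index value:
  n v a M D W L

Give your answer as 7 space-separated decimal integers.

'n': a..z range, 26 + ord('n') − ord('a') = 39
'v': a..z range, 26 + ord('v') − ord('a') = 47
'a': a..z range, 26 + ord('a') − ord('a') = 26
'M': A..Z range, ord('M') − ord('A') = 12
'D': A..Z range, ord('D') − ord('A') = 3
'W': A..Z range, ord('W') − ord('A') = 22
'L': A..Z range, ord('L') − ord('A') = 11

Answer: 39 47 26 12 3 22 11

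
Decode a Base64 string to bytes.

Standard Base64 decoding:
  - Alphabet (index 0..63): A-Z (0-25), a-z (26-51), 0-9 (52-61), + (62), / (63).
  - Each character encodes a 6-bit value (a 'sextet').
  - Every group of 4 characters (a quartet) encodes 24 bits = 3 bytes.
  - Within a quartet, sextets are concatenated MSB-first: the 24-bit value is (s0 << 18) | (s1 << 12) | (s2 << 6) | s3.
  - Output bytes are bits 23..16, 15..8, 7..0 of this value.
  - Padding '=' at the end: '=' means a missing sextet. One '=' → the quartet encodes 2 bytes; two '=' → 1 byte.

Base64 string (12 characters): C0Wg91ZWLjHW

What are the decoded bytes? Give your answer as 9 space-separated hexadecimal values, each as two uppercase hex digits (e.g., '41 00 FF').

After char 0 ('C'=2): chars_in_quartet=1 acc=0x2 bytes_emitted=0
After char 1 ('0'=52): chars_in_quartet=2 acc=0xB4 bytes_emitted=0
After char 2 ('W'=22): chars_in_quartet=3 acc=0x2D16 bytes_emitted=0
After char 3 ('g'=32): chars_in_quartet=4 acc=0xB45A0 -> emit 0B 45 A0, reset; bytes_emitted=3
After char 4 ('9'=61): chars_in_quartet=1 acc=0x3D bytes_emitted=3
After char 5 ('1'=53): chars_in_quartet=2 acc=0xF75 bytes_emitted=3
After char 6 ('Z'=25): chars_in_quartet=3 acc=0x3DD59 bytes_emitted=3
After char 7 ('W'=22): chars_in_quartet=4 acc=0xF75656 -> emit F7 56 56, reset; bytes_emitted=6
After char 8 ('L'=11): chars_in_quartet=1 acc=0xB bytes_emitted=6
After char 9 ('j'=35): chars_in_quartet=2 acc=0x2E3 bytes_emitted=6
After char 10 ('H'=7): chars_in_quartet=3 acc=0xB8C7 bytes_emitted=6
After char 11 ('W'=22): chars_in_quartet=4 acc=0x2E31D6 -> emit 2E 31 D6, reset; bytes_emitted=9

Answer: 0B 45 A0 F7 56 56 2E 31 D6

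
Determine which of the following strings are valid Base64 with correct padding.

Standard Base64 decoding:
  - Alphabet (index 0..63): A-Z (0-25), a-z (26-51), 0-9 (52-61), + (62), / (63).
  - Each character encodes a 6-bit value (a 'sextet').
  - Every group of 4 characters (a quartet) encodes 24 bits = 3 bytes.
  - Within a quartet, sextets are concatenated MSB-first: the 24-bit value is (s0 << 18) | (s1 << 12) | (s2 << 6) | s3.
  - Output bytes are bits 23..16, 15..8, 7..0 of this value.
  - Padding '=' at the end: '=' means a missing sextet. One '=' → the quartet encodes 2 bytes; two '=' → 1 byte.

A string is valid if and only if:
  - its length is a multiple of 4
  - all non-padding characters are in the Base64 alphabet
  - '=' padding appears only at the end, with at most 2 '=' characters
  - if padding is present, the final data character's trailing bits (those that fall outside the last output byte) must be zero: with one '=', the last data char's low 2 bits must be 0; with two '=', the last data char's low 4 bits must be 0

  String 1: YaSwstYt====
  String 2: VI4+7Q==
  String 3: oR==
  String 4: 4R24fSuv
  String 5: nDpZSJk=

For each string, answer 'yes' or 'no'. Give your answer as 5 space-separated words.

String 1: 'YaSwstYt====' → invalid (4 pad chars (max 2))
String 2: 'VI4+7Q==' → valid
String 3: 'oR==' → invalid (bad trailing bits)
String 4: '4R24fSuv' → valid
String 5: 'nDpZSJk=' → valid

Answer: no yes no yes yes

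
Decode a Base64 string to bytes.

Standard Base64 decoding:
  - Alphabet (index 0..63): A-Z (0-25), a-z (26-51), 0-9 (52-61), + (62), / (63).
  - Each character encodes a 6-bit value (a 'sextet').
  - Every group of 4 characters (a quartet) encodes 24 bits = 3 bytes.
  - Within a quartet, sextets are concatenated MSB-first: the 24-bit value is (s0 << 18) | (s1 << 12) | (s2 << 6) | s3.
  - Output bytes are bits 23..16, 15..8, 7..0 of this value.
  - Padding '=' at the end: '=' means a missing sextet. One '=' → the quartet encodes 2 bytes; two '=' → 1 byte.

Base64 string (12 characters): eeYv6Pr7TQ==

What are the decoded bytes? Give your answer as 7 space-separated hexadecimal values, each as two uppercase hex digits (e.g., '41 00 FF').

Answer: 79 E6 2F E8 FA FB 4D

Derivation:
After char 0 ('e'=30): chars_in_quartet=1 acc=0x1E bytes_emitted=0
After char 1 ('e'=30): chars_in_quartet=2 acc=0x79E bytes_emitted=0
After char 2 ('Y'=24): chars_in_quartet=3 acc=0x1E798 bytes_emitted=0
After char 3 ('v'=47): chars_in_quartet=4 acc=0x79E62F -> emit 79 E6 2F, reset; bytes_emitted=3
After char 4 ('6'=58): chars_in_quartet=1 acc=0x3A bytes_emitted=3
After char 5 ('P'=15): chars_in_quartet=2 acc=0xE8F bytes_emitted=3
After char 6 ('r'=43): chars_in_quartet=3 acc=0x3A3EB bytes_emitted=3
After char 7 ('7'=59): chars_in_quartet=4 acc=0xE8FAFB -> emit E8 FA FB, reset; bytes_emitted=6
After char 8 ('T'=19): chars_in_quartet=1 acc=0x13 bytes_emitted=6
After char 9 ('Q'=16): chars_in_quartet=2 acc=0x4D0 bytes_emitted=6
Padding '==': partial quartet acc=0x4D0 -> emit 4D; bytes_emitted=7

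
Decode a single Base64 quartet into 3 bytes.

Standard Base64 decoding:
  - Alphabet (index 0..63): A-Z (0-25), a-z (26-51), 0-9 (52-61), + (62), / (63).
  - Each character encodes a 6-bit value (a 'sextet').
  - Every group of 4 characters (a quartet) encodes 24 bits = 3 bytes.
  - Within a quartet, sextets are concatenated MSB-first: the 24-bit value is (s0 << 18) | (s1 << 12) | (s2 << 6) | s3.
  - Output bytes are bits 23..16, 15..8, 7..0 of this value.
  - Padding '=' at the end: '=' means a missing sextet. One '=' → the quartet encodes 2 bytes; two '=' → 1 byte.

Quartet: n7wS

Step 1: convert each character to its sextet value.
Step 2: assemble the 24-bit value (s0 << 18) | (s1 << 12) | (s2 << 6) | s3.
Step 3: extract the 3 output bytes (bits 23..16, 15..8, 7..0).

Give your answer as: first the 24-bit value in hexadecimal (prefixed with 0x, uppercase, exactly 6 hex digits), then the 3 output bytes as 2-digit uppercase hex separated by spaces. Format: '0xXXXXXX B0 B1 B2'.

Sextets: n=39, 7=59, w=48, S=18
24-bit: (39<<18) | (59<<12) | (48<<6) | 18
      = 0x9C0000 | 0x03B000 | 0x000C00 | 0x000012
      = 0x9FBC12
Bytes: (v>>16)&0xFF=9F, (v>>8)&0xFF=BC, v&0xFF=12

Answer: 0x9FBC12 9F BC 12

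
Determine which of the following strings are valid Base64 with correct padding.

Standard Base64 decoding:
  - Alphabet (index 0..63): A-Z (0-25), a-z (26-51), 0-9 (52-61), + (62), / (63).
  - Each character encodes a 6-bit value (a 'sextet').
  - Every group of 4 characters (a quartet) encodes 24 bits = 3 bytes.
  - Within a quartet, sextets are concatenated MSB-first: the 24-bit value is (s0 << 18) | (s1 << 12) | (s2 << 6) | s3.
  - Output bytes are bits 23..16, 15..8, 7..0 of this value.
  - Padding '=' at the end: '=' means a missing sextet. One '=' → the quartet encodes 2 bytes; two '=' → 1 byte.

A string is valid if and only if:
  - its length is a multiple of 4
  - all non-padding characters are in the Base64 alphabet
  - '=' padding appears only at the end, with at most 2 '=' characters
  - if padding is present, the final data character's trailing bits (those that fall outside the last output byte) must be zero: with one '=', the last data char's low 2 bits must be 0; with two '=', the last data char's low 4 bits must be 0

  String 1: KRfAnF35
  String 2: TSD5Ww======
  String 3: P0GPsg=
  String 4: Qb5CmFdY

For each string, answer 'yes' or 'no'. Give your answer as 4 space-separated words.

Answer: yes no no yes

Derivation:
String 1: 'KRfAnF35' → valid
String 2: 'TSD5Ww======' → invalid (6 pad chars (max 2))
String 3: 'P0GPsg=' → invalid (len=7 not mult of 4)
String 4: 'Qb5CmFdY' → valid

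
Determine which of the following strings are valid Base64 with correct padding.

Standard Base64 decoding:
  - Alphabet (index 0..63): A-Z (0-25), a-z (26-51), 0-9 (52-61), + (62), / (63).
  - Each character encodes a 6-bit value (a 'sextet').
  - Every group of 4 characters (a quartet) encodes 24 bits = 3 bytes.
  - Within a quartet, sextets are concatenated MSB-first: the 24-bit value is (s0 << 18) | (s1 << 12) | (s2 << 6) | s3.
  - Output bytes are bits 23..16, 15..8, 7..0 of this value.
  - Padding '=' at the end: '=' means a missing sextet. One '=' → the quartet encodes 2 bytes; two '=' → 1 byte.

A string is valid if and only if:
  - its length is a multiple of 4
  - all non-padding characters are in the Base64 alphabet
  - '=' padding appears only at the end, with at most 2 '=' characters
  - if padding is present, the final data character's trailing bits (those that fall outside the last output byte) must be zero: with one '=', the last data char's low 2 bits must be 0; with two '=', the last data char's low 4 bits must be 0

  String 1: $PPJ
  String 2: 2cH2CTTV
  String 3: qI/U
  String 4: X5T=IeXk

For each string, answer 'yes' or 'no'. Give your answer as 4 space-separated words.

Answer: no yes yes no

Derivation:
String 1: '$PPJ' → invalid (bad char(s): ['$'])
String 2: '2cH2CTTV' → valid
String 3: 'qI/U' → valid
String 4: 'X5T=IeXk' → invalid (bad char(s): ['=']; '=' in middle)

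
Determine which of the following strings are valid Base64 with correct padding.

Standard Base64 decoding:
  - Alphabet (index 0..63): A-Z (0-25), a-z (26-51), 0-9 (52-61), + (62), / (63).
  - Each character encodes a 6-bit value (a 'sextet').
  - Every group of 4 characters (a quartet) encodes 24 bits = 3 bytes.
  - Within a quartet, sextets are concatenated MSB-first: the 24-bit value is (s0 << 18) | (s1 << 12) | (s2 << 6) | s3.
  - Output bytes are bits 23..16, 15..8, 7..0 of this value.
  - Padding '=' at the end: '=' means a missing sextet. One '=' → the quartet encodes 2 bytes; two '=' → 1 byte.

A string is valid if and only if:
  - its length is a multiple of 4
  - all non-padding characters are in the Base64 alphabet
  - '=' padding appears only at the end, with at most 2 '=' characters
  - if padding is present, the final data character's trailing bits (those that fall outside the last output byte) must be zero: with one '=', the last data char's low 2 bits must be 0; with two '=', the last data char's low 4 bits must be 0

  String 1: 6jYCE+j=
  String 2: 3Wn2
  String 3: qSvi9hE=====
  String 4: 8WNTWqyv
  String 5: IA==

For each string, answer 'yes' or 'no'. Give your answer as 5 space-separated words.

String 1: '6jYCE+j=' → invalid (bad trailing bits)
String 2: '3Wn2' → valid
String 3: 'qSvi9hE=====' → invalid (5 pad chars (max 2))
String 4: '8WNTWqyv' → valid
String 5: 'IA==' → valid

Answer: no yes no yes yes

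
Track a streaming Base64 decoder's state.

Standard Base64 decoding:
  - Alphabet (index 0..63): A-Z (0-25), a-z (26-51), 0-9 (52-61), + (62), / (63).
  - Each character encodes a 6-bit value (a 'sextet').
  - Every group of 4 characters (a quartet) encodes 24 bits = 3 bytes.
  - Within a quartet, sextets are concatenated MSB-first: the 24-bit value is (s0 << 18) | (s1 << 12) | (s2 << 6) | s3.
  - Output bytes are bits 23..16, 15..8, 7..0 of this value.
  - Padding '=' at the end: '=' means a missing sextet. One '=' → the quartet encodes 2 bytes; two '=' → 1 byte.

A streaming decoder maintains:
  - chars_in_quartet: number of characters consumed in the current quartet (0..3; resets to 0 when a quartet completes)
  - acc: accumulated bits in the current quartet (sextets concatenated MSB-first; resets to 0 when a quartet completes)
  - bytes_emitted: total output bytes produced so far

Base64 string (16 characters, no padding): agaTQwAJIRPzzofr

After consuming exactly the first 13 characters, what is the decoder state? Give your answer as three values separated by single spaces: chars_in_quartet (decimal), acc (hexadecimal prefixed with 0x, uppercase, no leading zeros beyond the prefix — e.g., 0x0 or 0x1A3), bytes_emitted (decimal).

After char 0 ('a'=26): chars_in_quartet=1 acc=0x1A bytes_emitted=0
After char 1 ('g'=32): chars_in_quartet=2 acc=0x6A0 bytes_emitted=0
After char 2 ('a'=26): chars_in_quartet=3 acc=0x1A81A bytes_emitted=0
After char 3 ('T'=19): chars_in_quartet=4 acc=0x6A0693 -> emit 6A 06 93, reset; bytes_emitted=3
After char 4 ('Q'=16): chars_in_quartet=1 acc=0x10 bytes_emitted=3
After char 5 ('w'=48): chars_in_quartet=2 acc=0x430 bytes_emitted=3
After char 6 ('A'=0): chars_in_quartet=3 acc=0x10C00 bytes_emitted=3
After char 7 ('J'=9): chars_in_quartet=4 acc=0x430009 -> emit 43 00 09, reset; bytes_emitted=6
After char 8 ('I'=8): chars_in_quartet=1 acc=0x8 bytes_emitted=6
After char 9 ('R'=17): chars_in_quartet=2 acc=0x211 bytes_emitted=6
After char 10 ('P'=15): chars_in_quartet=3 acc=0x844F bytes_emitted=6
After char 11 ('z'=51): chars_in_quartet=4 acc=0x2113F3 -> emit 21 13 F3, reset; bytes_emitted=9
After char 12 ('z'=51): chars_in_quartet=1 acc=0x33 bytes_emitted=9

Answer: 1 0x33 9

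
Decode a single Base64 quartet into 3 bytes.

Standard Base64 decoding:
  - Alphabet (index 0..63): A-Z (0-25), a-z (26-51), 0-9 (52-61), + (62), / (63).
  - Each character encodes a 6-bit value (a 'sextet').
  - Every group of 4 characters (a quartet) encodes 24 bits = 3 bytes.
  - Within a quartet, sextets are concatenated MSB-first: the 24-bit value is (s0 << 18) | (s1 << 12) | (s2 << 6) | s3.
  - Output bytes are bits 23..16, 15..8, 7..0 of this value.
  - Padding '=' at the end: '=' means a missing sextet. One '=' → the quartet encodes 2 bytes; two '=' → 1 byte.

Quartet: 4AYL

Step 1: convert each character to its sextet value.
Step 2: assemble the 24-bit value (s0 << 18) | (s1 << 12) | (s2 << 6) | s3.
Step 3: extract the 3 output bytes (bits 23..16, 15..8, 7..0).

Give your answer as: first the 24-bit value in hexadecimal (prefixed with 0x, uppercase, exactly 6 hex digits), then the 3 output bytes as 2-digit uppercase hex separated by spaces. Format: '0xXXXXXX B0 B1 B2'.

Sextets: 4=56, A=0, Y=24, L=11
24-bit: (56<<18) | (0<<12) | (24<<6) | 11
      = 0xE00000 | 0x000000 | 0x000600 | 0x00000B
      = 0xE0060B
Bytes: (v>>16)&0xFF=E0, (v>>8)&0xFF=06, v&0xFF=0B

Answer: 0xE0060B E0 06 0B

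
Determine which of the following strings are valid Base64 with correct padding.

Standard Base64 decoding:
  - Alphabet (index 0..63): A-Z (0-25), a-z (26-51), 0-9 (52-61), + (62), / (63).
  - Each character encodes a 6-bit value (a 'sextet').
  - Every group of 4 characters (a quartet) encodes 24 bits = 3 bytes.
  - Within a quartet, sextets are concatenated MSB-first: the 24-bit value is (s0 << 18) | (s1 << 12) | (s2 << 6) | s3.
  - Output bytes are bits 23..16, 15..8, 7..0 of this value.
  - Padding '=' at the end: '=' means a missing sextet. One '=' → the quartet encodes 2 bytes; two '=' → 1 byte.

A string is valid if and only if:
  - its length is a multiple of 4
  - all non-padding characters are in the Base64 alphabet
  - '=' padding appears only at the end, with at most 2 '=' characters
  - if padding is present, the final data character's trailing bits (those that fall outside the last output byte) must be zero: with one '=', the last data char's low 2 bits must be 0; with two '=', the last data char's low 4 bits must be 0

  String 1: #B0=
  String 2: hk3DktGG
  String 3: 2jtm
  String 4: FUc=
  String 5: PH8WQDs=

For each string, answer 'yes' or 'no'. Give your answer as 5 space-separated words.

Answer: no yes yes yes yes

Derivation:
String 1: '#B0=' → invalid (bad char(s): ['#'])
String 2: 'hk3DktGG' → valid
String 3: '2jtm' → valid
String 4: 'FUc=' → valid
String 5: 'PH8WQDs=' → valid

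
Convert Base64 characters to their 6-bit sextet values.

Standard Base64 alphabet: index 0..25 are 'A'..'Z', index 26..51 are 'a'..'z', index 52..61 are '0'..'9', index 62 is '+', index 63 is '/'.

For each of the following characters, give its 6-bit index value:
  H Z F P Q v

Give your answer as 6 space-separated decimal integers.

Answer: 7 25 5 15 16 47

Derivation:
'H': A..Z range, ord('H') − ord('A') = 7
'Z': A..Z range, ord('Z') − ord('A') = 25
'F': A..Z range, ord('F') − ord('A') = 5
'P': A..Z range, ord('P') − ord('A') = 15
'Q': A..Z range, ord('Q') − ord('A') = 16
'v': a..z range, 26 + ord('v') − ord('a') = 47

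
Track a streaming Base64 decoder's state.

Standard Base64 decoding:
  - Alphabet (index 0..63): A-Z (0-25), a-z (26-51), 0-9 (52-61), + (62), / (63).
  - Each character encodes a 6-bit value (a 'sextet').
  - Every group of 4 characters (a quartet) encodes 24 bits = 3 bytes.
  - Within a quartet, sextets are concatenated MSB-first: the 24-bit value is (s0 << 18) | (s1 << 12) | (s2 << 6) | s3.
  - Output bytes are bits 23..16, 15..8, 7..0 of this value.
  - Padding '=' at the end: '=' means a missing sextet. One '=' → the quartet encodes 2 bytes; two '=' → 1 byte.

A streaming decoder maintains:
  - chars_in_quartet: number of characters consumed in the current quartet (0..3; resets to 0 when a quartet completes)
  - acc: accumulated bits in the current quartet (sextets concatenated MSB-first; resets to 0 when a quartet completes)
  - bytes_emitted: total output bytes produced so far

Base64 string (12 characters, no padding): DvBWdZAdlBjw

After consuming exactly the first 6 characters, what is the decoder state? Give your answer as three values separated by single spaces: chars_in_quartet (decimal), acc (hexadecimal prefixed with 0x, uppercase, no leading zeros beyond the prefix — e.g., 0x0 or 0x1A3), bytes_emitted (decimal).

After char 0 ('D'=3): chars_in_quartet=1 acc=0x3 bytes_emitted=0
After char 1 ('v'=47): chars_in_quartet=2 acc=0xEF bytes_emitted=0
After char 2 ('B'=1): chars_in_quartet=3 acc=0x3BC1 bytes_emitted=0
After char 3 ('W'=22): chars_in_quartet=4 acc=0xEF056 -> emit 0E F0 56, reset; bytes_emitted=3
After char 4 ('d'=29): chars_in_quartet=1 acc=0x1D bytes_emitted=3
After char 5 ('Z'=25): chars_in_quartet=2 acc=0x759 bytes_emitted=3

Answer: 2 0x759 3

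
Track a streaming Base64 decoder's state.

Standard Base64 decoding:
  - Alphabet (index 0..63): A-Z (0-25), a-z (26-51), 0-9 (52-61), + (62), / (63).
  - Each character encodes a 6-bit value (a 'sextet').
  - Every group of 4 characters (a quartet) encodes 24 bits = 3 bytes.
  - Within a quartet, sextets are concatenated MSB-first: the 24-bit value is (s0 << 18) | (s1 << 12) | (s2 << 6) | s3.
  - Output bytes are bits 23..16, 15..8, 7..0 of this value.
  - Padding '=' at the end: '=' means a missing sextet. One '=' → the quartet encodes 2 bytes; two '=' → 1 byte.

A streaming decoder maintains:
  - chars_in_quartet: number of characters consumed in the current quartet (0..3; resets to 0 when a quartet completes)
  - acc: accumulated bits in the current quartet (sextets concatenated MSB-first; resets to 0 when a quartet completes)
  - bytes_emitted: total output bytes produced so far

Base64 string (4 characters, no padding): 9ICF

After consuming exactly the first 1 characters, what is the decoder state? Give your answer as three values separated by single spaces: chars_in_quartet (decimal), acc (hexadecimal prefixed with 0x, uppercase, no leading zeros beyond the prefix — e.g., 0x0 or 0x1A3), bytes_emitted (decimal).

After char 0 ('9'=61): chars_in_quartet=1 acc=0x3D bytes_emitted=0

Answer: 1 0x3D 0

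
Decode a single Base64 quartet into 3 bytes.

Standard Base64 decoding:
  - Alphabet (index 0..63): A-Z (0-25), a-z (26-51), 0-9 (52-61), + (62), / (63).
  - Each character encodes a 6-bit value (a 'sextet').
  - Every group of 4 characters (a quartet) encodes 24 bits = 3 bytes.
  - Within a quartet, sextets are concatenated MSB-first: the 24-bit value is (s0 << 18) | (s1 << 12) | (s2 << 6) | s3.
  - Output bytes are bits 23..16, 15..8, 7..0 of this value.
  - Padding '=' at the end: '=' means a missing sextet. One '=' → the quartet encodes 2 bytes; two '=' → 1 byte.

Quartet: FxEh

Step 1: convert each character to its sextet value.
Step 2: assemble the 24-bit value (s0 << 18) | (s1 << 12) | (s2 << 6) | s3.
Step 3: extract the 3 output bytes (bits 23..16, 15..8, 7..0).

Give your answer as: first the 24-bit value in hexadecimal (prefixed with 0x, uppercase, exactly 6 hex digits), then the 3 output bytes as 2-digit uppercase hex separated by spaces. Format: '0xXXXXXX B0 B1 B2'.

Answer: 0x171121 17 11 21

Derivation:
Sextets: F=5, x=49, E=4, h=33
24-bit: (5<<18) | (49<<12) | (4<<6) | 33
      = 0x140000 | 0x031000 | 0x000100 | 0x000021
      = 0x171121
Bytes: (v>>16)&0xFF=17, (v>>8)&0xFF=11, v&0xFF=21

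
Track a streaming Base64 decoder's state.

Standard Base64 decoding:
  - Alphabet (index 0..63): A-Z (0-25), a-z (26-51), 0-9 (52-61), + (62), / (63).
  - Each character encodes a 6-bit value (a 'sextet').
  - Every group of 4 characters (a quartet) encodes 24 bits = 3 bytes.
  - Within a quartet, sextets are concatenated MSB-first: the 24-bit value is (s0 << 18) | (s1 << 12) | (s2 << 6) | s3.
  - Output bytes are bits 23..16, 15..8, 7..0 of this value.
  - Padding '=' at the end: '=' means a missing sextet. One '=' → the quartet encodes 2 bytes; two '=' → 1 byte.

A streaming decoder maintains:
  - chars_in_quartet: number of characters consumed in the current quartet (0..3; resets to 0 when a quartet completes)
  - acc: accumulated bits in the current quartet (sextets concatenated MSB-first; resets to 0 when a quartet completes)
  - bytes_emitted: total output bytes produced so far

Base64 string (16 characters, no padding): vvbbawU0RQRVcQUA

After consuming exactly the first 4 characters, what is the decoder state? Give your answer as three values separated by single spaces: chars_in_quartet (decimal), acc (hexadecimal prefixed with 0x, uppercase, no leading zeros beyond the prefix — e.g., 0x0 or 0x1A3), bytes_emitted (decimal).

After char 0 ('v'=47): chars_in_quartet=1 acc=0x2F bytes_emitted=0
After char 1 ('v'=47): chars_in_quartet=2 acc=0xBEF bytes_emitted=0
After char 2 ('b'=27): chars_in_quartet=3 acc=0x2FBDB bytes_emitted=0
After char 3 ('b'=27): chars_in_quartet=4 acc=0xBEF6DB -> emit BE F6 DB, reset; bytes_emitted=3

Answer: 0 0x0 3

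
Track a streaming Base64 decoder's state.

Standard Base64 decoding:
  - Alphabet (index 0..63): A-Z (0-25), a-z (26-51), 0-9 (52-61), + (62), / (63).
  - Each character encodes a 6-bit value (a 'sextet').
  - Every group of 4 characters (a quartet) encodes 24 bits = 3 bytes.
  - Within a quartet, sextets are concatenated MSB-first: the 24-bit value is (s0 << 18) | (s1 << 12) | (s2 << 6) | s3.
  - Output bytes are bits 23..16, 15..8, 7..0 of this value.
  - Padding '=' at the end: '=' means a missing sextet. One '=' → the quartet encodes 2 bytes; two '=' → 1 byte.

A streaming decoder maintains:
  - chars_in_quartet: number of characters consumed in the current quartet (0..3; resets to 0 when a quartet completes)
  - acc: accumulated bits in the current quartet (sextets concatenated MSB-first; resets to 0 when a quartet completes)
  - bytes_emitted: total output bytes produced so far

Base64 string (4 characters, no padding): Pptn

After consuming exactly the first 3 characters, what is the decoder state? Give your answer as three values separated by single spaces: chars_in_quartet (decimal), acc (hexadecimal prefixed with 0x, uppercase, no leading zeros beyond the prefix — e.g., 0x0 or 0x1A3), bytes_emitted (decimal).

After char 0 ('P'=15): chars_in_quartet=1 acc=0xF bytes_emitted=0
After char 1 ('p'=41): chars_in_quartet=2 acc=0x3E9 bytes_emitted=0
After char 2 ('t'=45): chars_in_quartet=3 acc=0xFA6D bytes_emitted=0

Answer: 3 0xFA6D 0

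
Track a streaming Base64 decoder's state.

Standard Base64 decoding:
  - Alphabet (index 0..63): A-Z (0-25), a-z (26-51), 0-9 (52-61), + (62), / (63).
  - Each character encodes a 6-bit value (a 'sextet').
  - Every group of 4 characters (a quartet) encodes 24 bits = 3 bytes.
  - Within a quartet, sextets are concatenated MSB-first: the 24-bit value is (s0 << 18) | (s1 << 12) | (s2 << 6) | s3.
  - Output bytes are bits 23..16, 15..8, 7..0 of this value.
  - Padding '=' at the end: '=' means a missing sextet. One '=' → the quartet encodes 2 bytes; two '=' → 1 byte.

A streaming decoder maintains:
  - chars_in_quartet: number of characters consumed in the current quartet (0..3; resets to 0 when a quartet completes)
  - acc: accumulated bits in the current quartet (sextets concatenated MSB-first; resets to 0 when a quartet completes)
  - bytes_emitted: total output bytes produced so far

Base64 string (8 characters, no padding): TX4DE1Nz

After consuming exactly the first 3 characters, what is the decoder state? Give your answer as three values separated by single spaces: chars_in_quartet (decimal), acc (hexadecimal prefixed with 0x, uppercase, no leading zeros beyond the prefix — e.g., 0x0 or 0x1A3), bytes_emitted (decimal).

After char 0 ('T'=19): chars_in_quartet=1 acc=0x13 bytes_emitted=0
After char 1 ('X'=23): chars_in_quartet=2 acc=0x4D7 bytes_emitted=0
After char 2 ('4'=56): chars_in_quartet=3 acc=0x135F8 bytes_emitted=0

Answer: 3 0x135F8 0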